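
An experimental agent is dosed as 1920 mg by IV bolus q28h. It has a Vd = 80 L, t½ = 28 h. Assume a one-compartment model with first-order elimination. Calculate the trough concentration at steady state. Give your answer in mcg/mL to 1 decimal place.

The dosing interval is 1 half-life, so f = 2^(−1) = 0.5.
At steady state, R = 1/(1 − 0.5) = 2/1.
Single-dose peak C₀ = D/Vd = 1920/80 = 24 mcg/mL.
Steady-state peak Cmax,ss = C₀·R = 24 × 2/1 ≈ 48.000 mcg/mL.
Steady-state trough Cmin,ss = Cmax,ss·f ≈ 48.000 × 0.5 ≈ 24.000 mcg/mL.

24.0 mcg/mL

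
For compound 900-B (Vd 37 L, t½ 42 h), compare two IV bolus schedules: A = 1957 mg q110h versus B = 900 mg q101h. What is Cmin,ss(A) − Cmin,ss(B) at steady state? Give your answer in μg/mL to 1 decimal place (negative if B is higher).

4.6 μg/mL

Regimen A: f = (1/2)^(110/42) ≈ 0.1628; Cmin,ss = (1957/37)·f/(1−f) ≈ 10.285 μg/mL.
Regimen B: f = (1/2)^(101/42) ≈ 0.1888; Cmin,ss = (900/37)·f/(1−f) ≈ 5.661 μg/mL.
Difference ≈ 10.285 − 5.661 ≈ 4.624 μg/mL.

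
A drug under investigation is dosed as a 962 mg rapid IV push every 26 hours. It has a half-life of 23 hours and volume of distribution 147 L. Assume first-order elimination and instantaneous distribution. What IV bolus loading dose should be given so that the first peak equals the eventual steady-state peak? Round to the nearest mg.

f = (1/2)^(26/23) ≈ 0.456778; accumulation ratio R = 1/(1−f) ≈ 1.84087.
Loading dose to hit Cmax,ss on first dose: D_load = D_maint·R ≈ 962 × 1.84087 ≈ 1770.92 mg.

1771 mg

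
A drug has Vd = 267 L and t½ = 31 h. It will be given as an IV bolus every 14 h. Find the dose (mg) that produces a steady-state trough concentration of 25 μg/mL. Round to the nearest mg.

2454 mg

τ/t½ = 14/31 ≈ 0.45161, so f = (1/2)^(14/31) ≈ 0.731225.
Cmin,ss = (D/Vd)·f/(1−f), so D = Cmin,ss·Vd·(1−f)/f.
D = 25 × 267 × (1−f)/f ≈ 25 × 267 × 0.36757 ≈ 2453.53 mg.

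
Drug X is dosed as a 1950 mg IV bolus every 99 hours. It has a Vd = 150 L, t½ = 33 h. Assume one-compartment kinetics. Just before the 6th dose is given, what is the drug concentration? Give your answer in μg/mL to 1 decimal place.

1.9 μg/mL

f = (1/2)^(τ/t½) = (1/2)^(99/33) ≈ 0.1250.
C₀ = D/Vd = 1950/150 ≈ 13.000 μg/mL.
Before the 6th dose, 5 doses have been given. Superposition: Cmin = C₀·(f + f² + … + f^5).
≈ 13.000 × (0.1250 + 0.0156 + 0.0020 + 0.0002 + 0.0000) ≈ 13.000 × 0.1428 ≈ 1.856 μg/mL.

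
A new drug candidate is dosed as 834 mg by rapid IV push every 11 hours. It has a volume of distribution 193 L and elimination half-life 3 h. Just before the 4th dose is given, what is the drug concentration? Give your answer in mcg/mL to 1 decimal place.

f = (1/2)^(τ/t½) = (1/2)^(11/3) ≈ 0.0787.
C₀ = D/Vd = 834/193 ≈ 4.321 mcg/mL.
Before the 4th dose, 3 doses have been given. Superposition: Cmin = C₀·(f + f² + … + f^3).
≈ 4.321 × (0.0787 + 0.0062 + 0.0005) ≈ 4.321 × 0.0854 ≈ 0.369 mcg/mL.

0.4 mcg/mL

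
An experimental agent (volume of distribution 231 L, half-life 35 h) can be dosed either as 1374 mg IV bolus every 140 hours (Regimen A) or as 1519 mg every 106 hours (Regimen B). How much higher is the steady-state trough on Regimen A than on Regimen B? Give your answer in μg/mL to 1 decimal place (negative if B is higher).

-0.5 μg/mL

Regimen A: f = (1/2)^(140/35) ≈ 0.0625; Cmin,ss = (1374/231)·f/(1−f) ≈ 0.397 μg/mL.
Regimen B: f = (1/2)^(106/35) ≈ 0.1225; Cmin,ss = (1519/231)·f/(1−f) ≈ 0.918 μg/mL.
Difference ≈ 0.397 − 0.918 ≈ -0.521 μg/mL.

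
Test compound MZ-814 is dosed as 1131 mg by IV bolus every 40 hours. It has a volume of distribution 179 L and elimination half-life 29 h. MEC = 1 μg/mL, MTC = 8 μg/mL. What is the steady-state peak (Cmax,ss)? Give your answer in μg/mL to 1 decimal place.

τ/t½ = 40/29 ≈ 1.3793, so fraction remaining f = (1/2)^(40/29) ≈ 0.3844.
Accumulation ratio R = 1/(1 − f) ≈ 1/0.6156 ≈ 1.6244.
Each bolus raises the concentration by D/Vd = 1131/179 ≈ 6.318 μg/mL.
Steady-state peak Cmax,ss = C₀·R ≈ 6.318 × 1.6244 ≈ 10.263 μg/mL.
Peak 10.3 μg/mL vs MTC 8 μg/mL: exceeds toxic threshold.

10.3 μg/mL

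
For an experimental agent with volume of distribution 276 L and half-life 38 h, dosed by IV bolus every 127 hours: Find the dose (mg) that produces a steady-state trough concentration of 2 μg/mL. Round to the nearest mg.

τ/t½ = 127/38 ≈ 3.3421, so f = (1/2)^(127/38) ≈ 0.098611.
Cmin,ss = (D/Vd)·f/(1−f), so D = Cmin,ss·Vd·(1−f)/f.
D = 2 × 276 × (1−f)/f ≈ 2 × 276 × 9.14086 ≈ 5045.75 mg.

5046 mg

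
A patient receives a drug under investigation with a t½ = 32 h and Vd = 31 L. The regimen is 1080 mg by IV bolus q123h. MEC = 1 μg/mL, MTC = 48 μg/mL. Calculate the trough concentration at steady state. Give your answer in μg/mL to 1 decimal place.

τ/t½ = 123/32 ≈ 3.8438, so fraction remaining f = (1/2)^(123/32) ≈ 0.0696.
At steady state, accumulation factor R = 1/(1 − e^(−kτ)) ≈ 1.0748.
Each bolus raises the concentration by D/Vd = 1080/31 ≈ 34.839 μg/mL.
Cmax,ss = C₀/(1 − f) ≈ 34.839/0.9304 ≈ 37.445 μg/mL.
One interval later, Cmin,ss = Cmax,ss·e^(−kτ) ≈ 37.445 × 0.0696 ≈ 2.606 μg/mL.
Trough 2.6 μg/mL vs MEC 1 μg/mL: adequate.

2.6 μg/mL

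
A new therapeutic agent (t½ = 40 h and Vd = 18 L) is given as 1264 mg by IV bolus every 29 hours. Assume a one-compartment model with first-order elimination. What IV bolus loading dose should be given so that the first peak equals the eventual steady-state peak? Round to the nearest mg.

f = (1/2)^(29/40) ≈ 0.604997; accumulation ratio R = 1/(1−f) ≈ 2.53163.
Loading dose to hit Cmax,ss on first dose: D_load = D_maint·R ≈ 1264 × 2.53163 ≈ 3199.98 mg.

3200 mg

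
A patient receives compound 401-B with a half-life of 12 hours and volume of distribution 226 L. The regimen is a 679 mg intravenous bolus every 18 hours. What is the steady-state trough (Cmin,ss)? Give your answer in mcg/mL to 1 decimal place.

1.6 mcg/mL

Over one 18-h interval, 18/12 ≈ 1.5 half-lives elapse, leaving f ≈ 0.3536 of each dose.
At steady state, accumulation factor R = 1/(1 − e^(−kτ)) ≈ 1.5470.
Single-dose peak C₀ = D/Vd = 679/226 ≈ 3.004 mcg/mL.
Steady-state peak Cmax,ss = C₀·R ≈ 3.004 × 1.5470 ≈ 4.647 mcg/mL.
Steady-state trough Cmin,ss = Cmax,ss·f ≈ 4.647 × 0.3536 ≈ 1.643 mcg/mL.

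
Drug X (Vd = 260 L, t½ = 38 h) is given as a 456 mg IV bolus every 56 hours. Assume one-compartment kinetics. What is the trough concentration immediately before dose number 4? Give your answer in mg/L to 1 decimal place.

0.9 mg/L

f = (1/2)^(τ/t½) = (1/2)^(56/38) ≈ 0.3601.
C₀ = D/Vd = 456/260 ≈ 1.754 mg/L.
Before the 4th dose, 3 doses have been given. Superposition: Cmin = C₀·(f + f² + … + f^3).
≈ 1.754 × (0.3601 + 0.1297 + 0.0467) ≈ 1.754 × 0.5365 ≈ 0.941 mg/L.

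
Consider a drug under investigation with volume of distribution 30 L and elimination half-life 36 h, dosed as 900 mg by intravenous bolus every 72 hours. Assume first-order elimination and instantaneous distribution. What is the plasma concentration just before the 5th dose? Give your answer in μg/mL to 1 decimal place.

10.0 μg/mL

f = (1/2)^(τ/t½) = (1/2)^(72/36) ≈ 0.2500.
C₀ = D/Vd = 900/30 ≈ 30.000 μg/mL.
Before the 5th dose, 4 doses have been given. Superposition: Cmin = C₀·(f + f² + … + f^4).
≈ 30.000 × (0.2500 + 0.0625 + 0.0156 + 0.0039) ≈ 30.000 × 0.3320 ≈ 9.960 μg/mL.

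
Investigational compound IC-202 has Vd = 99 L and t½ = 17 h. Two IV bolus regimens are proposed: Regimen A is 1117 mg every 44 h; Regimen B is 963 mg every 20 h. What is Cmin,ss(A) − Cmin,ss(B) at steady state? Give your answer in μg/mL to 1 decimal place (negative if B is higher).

-5.5 μg/mL

Regimen A: f = (1/2)^(44/17) ≈ 0.1663; Cmin,ss = (1117/99)·f/(1−f) ≈ 2.251 μg/mL.
Regimen B: f = (1/2)^(20/17) ≈ 0.4424; Cmin,ss = (963/99)·f/(1−f) ≈ 7.718 μg/mL.
Difference ≈ 2.251 − 7.718 ≈ -5.467 μg/mL.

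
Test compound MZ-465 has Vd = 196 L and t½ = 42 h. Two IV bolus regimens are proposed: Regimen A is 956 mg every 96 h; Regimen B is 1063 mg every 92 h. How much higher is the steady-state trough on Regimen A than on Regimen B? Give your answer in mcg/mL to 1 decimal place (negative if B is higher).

-0.3 mcg/mL

Regimen A: f = (1/2)^(96/42) ≈ 0.2051; Cmin,ss = (956/196)·f/(1−f) ≈ 1.259 mcg/mL.
Regimen B: f = (1/2)^(92/42) ≈ 0.2191; Cmin,ss = (1063/196)·f/(1−f) ≈ 1.522 mcg/mL.
Difference ≈ 1.259 − 1.522 ≈ -0.263 mcg/mL.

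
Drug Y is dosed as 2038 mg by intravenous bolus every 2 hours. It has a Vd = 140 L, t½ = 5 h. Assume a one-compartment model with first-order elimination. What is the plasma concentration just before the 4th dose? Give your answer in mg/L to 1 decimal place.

25.7 mg/L

f = (1/2)^(τ/t½) = (1/2)^(2/5) ≈ 0.7579.
C₀ = D/Vd = 2038/140 ≈ 14.557 mg/L.
Before the 4th dose, 3 doses have been given. Superposition: Cmin = C₀·(f + f² + … + f^3).
≈ 14.557 × (0.7579 + 0.5744 + 0.4353) ≈ 14.557 × 1.7676 ≈ 25.731 mg/L.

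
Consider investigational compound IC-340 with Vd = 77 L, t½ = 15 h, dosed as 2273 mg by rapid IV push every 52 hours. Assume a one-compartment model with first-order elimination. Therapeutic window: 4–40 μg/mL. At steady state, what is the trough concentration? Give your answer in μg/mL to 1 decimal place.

τ/t½ = 52/15 ≈ 3.4667, so fraction remaining f = (1/2)^(52/15) ≈ 0.0905.
Single-dose peak C₀ = D/Vd = 2273/77 ≈ 29.519 μg/mL.
Steady-state trough Cmin,ss = C₀·f/(1−f) ≈ 29.519 × 0.0905/0.9095 ≈ 2.937 μg/mL.
Trough 2.9 μg/mL vs MEC 4 μg/mL: subtherapeutic.

2.9 μg/mL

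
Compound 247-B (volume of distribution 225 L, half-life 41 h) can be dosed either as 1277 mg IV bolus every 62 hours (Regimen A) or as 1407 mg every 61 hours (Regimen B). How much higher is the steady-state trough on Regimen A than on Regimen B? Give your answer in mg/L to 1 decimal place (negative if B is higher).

Regimen A: f = (1/2)^(62/41) ≈ 0.3506; Cmin,ss = (1277/225)·f/(1−f) ≈ 3.064 mg/L.
Regimen B: f = (1/2)^(61/41) ≈ 0.3566; Cmin,ss = (1407/225)·f/(1−f) ≈ 3.466 mg/L.
Difference ≈ 3.064 − 3.466 ≈ -0.402 mg/L.

-0.4 mg/L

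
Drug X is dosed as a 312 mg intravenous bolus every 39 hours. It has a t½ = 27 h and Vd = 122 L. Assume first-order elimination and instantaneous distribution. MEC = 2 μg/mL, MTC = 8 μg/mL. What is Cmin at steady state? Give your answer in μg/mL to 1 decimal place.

τ/t½ = 39/27 ≈ 1.4444, so fraction remaining f = (1/2)^(39/27) ≈ 0.3674.
At steady state, accumulation factor R = 1/(1 − e^(−kτ)) ≈ 1.5808.
Each bolus raises the concentration by D/Vd = 312/122 ≈ 2.557 μg/mL.
Steady-state peak Cmax,ss = C₀·R ≈ 2.557 × 1.5808 ≈ 4.042 μg/mL.
One interval later, Cmin,ss = Cmax,ss·e^(−kτ) ≈ 4.042 × 0.3674 ≈ 1.485 μg/mL.
Trough 1.5 μg/mL vs MEC 2 μg/mL: subtherapeutic.

1.5 μg/mL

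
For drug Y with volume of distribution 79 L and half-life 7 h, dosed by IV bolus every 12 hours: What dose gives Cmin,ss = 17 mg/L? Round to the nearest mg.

3064 mg

τ/t½ = 12/7 ≈ 1.7143, so f = (1/2)^(12/7) ≈ 0.304753.
Cmin,ss = (D/Vd)·f/(1−f), so D = Cmin,ss·Vd·(1−f)/f.
D = 17 × 79 × (1−f)/f ≈ 17 × 79 × 2.28135 ≈ 3063.85 mg.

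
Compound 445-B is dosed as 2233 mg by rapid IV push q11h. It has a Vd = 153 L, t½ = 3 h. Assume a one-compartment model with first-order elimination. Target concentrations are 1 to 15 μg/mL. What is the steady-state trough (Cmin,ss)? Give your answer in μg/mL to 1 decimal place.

1.2 μg/mL

k = ln2/t½ = ln2/3 ≈ 0.231049 h⁻¹; fraction remaining f = e^(−kτ) = e^(−0.231049×11) ≈ 0.0787.
Single-dose peak C₀ = D/Vd = 2233/153 ≈ 14.595 μg/mL.
Steady-state trough Cmin,ss = C₀·f/(1−f) ≈ 14.595 × 0.0787/0.9213 ≈ 1.247 μg/mL.
Trough 1.2 μg/mL vs MEC 1 μg/mL: adequate.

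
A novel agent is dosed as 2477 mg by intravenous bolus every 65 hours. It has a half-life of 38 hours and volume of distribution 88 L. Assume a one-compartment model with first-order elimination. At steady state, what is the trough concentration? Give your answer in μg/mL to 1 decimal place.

Over one 65-h interval, 65/38 ≈ 1.7105 half-lives elapse, leaving f ≈ 0.3055 of each dose.
Single-dose peak C₀ = D/Vd = 2477/88 ≈ 28.148 μg/mL.
Steady-state trough Cmin,ss = C₀·f/(1−f) ≈ 28.148 × 0.3055/0.6945 ≈ 12.382 μg/mL.

12.4 μg/mL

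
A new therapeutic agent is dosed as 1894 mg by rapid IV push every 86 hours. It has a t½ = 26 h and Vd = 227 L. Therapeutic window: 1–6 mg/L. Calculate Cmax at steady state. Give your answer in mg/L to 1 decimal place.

Over one 86-h interval, 86/26 ≈ 3.3077 half-lives elapse, leaving f ≈ 0.1010 of each dose.
At steady state, accumulation factor R = 1/(1 − e^(−kτ)) ≈ 1.1123.
Single-dose peak C₀ = D/Vd = 1894/227 ≈ 8.344 mg/L.
Steady-state peak Cmax,ss = C₀·R ≈ 8.344 × 1.1123 ≈ 9.281 mg/L.
Peak 9.3 mg/L vs MTC 6 mg/L: exceeds toxic threshold.

9.3 mg/L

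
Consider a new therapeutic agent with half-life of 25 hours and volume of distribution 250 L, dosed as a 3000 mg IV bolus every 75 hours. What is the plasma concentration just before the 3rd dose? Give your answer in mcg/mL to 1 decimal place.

f = (1/2)^(τ/t½) = (1/2)^(75/25) ≈ 0.1250.
C₀ = D/Vd = 3000/250 ≈ 12.000 mcg/mL.
Before the 3rd dose, 2 doses have been given. Superposition: Cmin = C₀·(f + f²).
≈ 12.000 × (0.1250 + 0.0156) ≈ 12.000 × 0.1406 ≈ 1.687 mcg/mL.

1.7 mcg/mL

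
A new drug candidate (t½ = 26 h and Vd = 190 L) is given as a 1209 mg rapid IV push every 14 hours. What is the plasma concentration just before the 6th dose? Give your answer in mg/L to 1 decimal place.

11.9 mg/L

f = (1/2)^(τ/t½) = (1/2)^(14/26) ≈ 0.6885.
C₀ = D/Vd = 1209/190 ≈ 6.363 mg/L.
Before the 6th dose, 5 doses have been given. Superposition: Cmin = C₀·(f + f² + … + f^5).
≈ 6.363 × (0.6885 + 0.4740 + 0.3264 + 0.2247 + 0.1547) ≈ 6.363 × 1.8683 ≈ 11.888 mg/L.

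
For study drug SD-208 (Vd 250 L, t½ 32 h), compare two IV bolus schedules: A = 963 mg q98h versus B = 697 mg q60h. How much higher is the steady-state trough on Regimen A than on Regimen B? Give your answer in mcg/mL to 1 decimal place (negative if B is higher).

Regimen A: f = (1/2)^(98/32) ≈ 0.1197; Cmin,ss = (963/250)·f/(1−f) ≈ 0.524 mcg/mL.
Regimen B: f = (1/2)^(60/32) ≈ 0.2726; Cmin,ss = (697/250)·f/(1−f) ≈ 1.045 mcg/mL.
Difference ≈ 0.524 − 1.045 ≈ -0.521 mcg/mL.

-0.5 mcg/mL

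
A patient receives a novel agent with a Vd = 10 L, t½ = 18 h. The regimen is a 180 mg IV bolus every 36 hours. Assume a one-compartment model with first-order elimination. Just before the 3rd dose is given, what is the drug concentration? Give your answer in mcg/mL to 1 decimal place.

5.6 mcg/mL

f = (1/2)^(τ/t½) = (1/2)^(36/18) ≈ 0.2500.
C₀ = D/Vd = 180/10 ≈ 18.000 mcg/mL.
Before the 3rd dose, 2 doses have been given. Superposition: Cmin = C₀·(f + f²).
≈ 18.000 × (0.2500 + 0.0625) ≈ 18.000 × 0.3125 ≈ 5.625 mcg/mL.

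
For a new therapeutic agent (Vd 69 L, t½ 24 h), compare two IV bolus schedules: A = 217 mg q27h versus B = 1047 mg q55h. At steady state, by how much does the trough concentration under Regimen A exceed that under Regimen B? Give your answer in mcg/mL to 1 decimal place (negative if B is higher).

Regimen A: f = (1/2)^(27/24) ≈ 0.4585; Cmin,ss = (217/69)·f/(1−f) ≈ 2.663 mcg/mL.
Regimen B: f = (1/2)^(55/24) ≈ 0.2042; Cmin,ss = (1047/69)·f/(1−f) ≈ 3.894 mcg/mL.
Difference ≈ 2.663 − 3.894 ≈ -1.231 mcg/mL.

-1.2 mcg/mL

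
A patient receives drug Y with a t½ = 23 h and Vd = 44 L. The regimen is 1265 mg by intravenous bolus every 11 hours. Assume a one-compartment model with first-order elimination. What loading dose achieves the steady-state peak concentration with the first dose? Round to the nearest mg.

f = (1/2)^(11/23) ≈ 0.717842; accumulation ratio R = 1/(1−f) ≈ 3.54411.
Loading dose to hit Cmax,ss on first dose: D_load = D_maint·R ≈ 1265 × 3.54411 ≈ 4483.30 mg.

4483 mg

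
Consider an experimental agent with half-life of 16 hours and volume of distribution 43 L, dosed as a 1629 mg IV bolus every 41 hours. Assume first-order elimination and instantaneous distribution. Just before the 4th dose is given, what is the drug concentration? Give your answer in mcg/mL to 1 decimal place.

7.7 mcg/mL

f = (1/2)^(τ/t½) = (1/2)^(41/16) ≈ 0.1693.
C₀ = D/Vd = 1629/43 ≈ 37.884 mcg/mL.
Before the 4th dose, 3 doses have been given. Superposition: Cmin = C₀·(f + f² + … + f^3).
≈ 37.884 × (0.1693 + 0.0287 + 0.0049) ≈ 37.884 × 0.2029 ≈ 7.687 mcg/mL.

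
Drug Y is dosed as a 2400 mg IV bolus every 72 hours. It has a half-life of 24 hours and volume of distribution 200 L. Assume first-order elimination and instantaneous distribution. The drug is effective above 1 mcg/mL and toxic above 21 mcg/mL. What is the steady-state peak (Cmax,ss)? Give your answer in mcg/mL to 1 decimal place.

τ = 72 h = 3 half-lives, so f = (1/2)^3 = 0.125.
At steady state, R = 1/(1 − 0.125) = 8/7.
Single-dose peak C₀ = D/Vd = 2400/200 = 12 mcg/mL.
Steady-state peak Cmax,ss = C₀·R = 12 × 8/7 ≈ 13.714 mcg/mL.
Peak 13.7 mcg/mL vs MTC 21 mcg/mL: below toxic threshold.

13.7 mcg/mL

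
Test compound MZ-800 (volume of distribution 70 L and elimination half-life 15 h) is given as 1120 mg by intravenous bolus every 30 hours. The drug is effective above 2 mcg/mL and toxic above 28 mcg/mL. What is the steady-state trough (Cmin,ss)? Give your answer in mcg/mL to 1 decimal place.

The dosing interval is 2 half-lives, so f = 2^(−2) = 0.25.
At steady state, R = 1/(1 − 0.25) = 4/3.
Single-dose peak C₀ = D/Vd = 1120/70 = 16 mcg/mL.
Steady-state peak Cmax,ss = C₀·R = 16 × 4/3 ≈ 21.333 mcg/mL.
Steady-state trough Cmin,ss = Cmax,ss·f ≈ 21.333 × 0.25 ≈ 5.333 mcg/mL.
Trough 5.3 mcg/mL vs MEC 2 mcg/mL: adequate.

5.3 mcg/mL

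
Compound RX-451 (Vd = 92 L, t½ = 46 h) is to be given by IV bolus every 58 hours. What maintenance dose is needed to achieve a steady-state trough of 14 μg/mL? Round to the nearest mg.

1799 mg

τ/t½ = 58/46 ≈ 1.2609, so f = (1/2)^(58/46) ≈ 0.417292.
Cmin,ss = (D/Vd)·f/(1−f), so D = Cmin,ss·Vd·(1−f)/f.
D = 14 × 92 × (1−f)/f ≈ 14 × 92 × 1.39640 ≈ 1798.56 mg.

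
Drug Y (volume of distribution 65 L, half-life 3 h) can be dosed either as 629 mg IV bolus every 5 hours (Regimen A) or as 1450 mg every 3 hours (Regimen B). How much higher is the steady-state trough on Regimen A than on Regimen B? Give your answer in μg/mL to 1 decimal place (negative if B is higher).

Regimen A: f = (1/2)^(5/3) ≈ 0.3150; Cmin,ss = (629/65)·f/(1−f) ≈ 4.450 μg/mL.
Regimen B: f = (1/2)^(3/3) ≈ 0.5000; Cmin,ss = (1450/65)·f/(1−f) ≈ 22.308 μg/mL.
Difference ≈ 4.450 − 22.308 ≈ -17.858 μg/mL.

-17.9 μg/mL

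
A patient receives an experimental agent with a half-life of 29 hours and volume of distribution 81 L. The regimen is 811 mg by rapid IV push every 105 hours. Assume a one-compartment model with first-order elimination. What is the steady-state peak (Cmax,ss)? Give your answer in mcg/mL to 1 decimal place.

10.9 mcg/mL

k = ln2/t½ = ln2/29 ≈ 0.023902 h⁻¹; fraction remaining f = e^(−kτ) = e^(−0.023902×105) ≈ 0.0813.
At steady state, accumulation factor R = 1/(1 − e^(−kτ)) ≈ 1.0885.
Each bolus raises the concentration by D/Vd = 811/81 ≈ 10.012 mcg/mL.
Steady-state peak Cmax,ss = C₀·R ≈ 10.012 × 1.0885 ≈ 10.898 mcg/mL.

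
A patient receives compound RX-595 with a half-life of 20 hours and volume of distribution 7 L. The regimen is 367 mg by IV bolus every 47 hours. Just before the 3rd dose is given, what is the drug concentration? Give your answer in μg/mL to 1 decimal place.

f = (1/2)^(τ/t½) = (1/2)^(47/20) ≈ 0.1961.
C₀ = D/Vd = 367/7 ≈ 52.429 μg/mL.
Before the 3rd dose, 2 doses have been given. Superposition: Cmin = C₀·(f + f²).
≈ 52.429 × (0.1961 + 0.0385) ≈ 52.429 × 0.2346 ≈ 12.300 μg/mL.

12.3 μg/mL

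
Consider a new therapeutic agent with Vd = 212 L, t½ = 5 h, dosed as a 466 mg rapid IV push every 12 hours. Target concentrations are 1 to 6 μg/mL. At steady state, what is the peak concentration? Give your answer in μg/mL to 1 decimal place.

Over one 12-h interval, 12/5 ≈ 2.4 half-lives elapse, leaving f ≈ 0.1895 of each dose.
At steady state, accumulation factor R = 1/(1 − e^(−kτ)) ≈ 1.2338.
Single-dose peak C₀ = D/Vd = 466/212 ≈ 2.198 μg/mL.
Steady-state peak Cmax,ss = C₀·R ≈ 2.198 × 1.2338 ≈ 2.712 μg/mL.
Peak 2.7 μg/mL vs MTC 6 μg/mL: below toxic threshold.

2.7 μg/mL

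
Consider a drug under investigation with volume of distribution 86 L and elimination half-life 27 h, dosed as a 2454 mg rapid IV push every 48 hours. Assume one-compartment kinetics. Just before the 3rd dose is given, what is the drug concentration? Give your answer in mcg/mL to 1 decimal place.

10.7 mcg/mL

f = (1/2)^(τ/t½) = (1/2)^(48/27) ≈ 0.2916.
C₀ = D/Vd = 2454/86 ≈ 28.535 mcg/mL.
Before the 3rd dose, 2 doses have been given. Superposition: Cmin = C₀·(f + f²).
≈ 28.535 × (0.2916 + 0.0850) ≈ 28.535 × 0.3766 ≈ 10.746 mcg/mL.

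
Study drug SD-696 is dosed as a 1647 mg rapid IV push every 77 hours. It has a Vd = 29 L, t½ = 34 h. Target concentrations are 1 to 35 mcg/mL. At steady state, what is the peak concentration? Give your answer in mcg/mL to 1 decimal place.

71.7 mcg/mL

τ/t½ = 77/34 ≈ 2.2647, so fraction remaining f = (1/2)^(77/34) ≈ 0.2081.
Accumulation ratio R = 1/(1 − f) ≈ 1/0.7919 ≈ 1.2628.
Single-dose peak C₀ = D/Vd = 1647/29 ≈ 56.793 mcg/mL.
Steady-state peak Cmax,ss = C₀·R ≈ 56.793 × 1.2628 ≈ 71.718 mcg/mL.
Peak 71.7 mcg/mL vs MTC 35 mcg/mL: exceeds toxic threshold.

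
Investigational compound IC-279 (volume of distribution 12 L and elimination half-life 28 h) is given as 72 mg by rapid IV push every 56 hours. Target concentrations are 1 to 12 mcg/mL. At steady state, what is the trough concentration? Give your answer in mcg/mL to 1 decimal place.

τ = 56 h = 2 half-lives, so f = (1/2)^2 = 0.25.
Accumulation ratio R = 1/(1 − f) = 1/0.75 = 4/3.
Single-dose peak C₀ = D/Vd = 72/12 = 6 mcg/mL.
Steady-state peak Cmax,ss = C₀·R = 6 × 4/3 ≈ 8.000 mcg/mL.
Steady-state trough Cmin,ss = Cmax,ss·f ≈ 8.000 × 0.25 ≈ 2.000 mcg/mL.
Trough 2.0 mcg/mL vs MEC 1 mcg/mL: adequate.

2.0 mcg/mL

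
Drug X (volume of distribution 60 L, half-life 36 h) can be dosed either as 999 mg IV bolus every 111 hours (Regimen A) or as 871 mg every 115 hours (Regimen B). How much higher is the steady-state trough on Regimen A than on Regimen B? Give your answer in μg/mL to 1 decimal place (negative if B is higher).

0.4 μg/mL

Regimen A: f = (1/2)^(111/36) ≈ 0.1180; Cmin,ss = (999/60)·f/(1−f) ≈ 2.228 μg/mL.
Regimen B: f = (1/2)^(115/36) ≈ 0.1092; Cmin,ss = (871/60)·f/(1−f) ≈ 1.780 μg/mL.
Difference ≈ 2.228 − 1.780 ≈ 0.448 μg/mL.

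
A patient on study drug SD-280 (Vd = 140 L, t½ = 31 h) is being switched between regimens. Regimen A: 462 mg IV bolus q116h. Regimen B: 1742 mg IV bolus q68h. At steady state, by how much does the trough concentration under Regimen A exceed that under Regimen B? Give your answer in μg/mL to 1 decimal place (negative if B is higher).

Regimen A: f = (1/2)^(116/31) ≈ 0.0747; Cmin,ss = (462/140)·f/(1−f) ≈ 0.266 μg/mL.
Regimen B: f = (1/2)^(68/31) ≈ 0.2186; Cmin,ss = (1742/140)·f/(1−f) ≈ 3.481 μg/mL.
Difference ≈ 0.266 − 3.481 ≈ -3.215 μg/mL.

-3.2 μg/mL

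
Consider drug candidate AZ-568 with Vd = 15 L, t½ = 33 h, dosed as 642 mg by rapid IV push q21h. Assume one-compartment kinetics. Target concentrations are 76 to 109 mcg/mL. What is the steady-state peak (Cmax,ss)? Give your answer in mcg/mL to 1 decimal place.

120.0 mcg/mL

Over one 21-h interval, 21/33 ≈ 0.63636 half-lives elapse, leaving f ≈ 0.6433 of each dose.
Accumulation ratio R = 1/(1 − f) ≈ 1/0.3567 ≈ 2.8035.
Each bolus raises the concentration by D/Vd = 642/15 ≈ 42.800 mcg/mL.
Steady-state peak Cmax,ss = C₀·R ≈ 42.800 × 2.8035 ≈ 119.990 mcg/mL.
Peak 120.0 mcg/mL vs MTC 109 mcg/mL: exceeds toxic threshold.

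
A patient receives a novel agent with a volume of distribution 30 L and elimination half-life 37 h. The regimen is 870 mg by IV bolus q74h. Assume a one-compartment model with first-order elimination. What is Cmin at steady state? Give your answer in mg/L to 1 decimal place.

τ = 74 h = 2 half-lives, so f = (1/2)^2 = 0.25.
At steady state, R = 1/(1 − 0.25) = 4/3.
Single-dose peak C₀ = D/Vd = 870/30 = 29 mg/L.
Steady-state peak Cmax,ss = C₀·R = 29 × 4/3 ≈ 38.667 mg/L.
Steady-state trough Cmin,ss = Cmax,ss·f ≈ 38.667 × 0.25 ≈ 9.667 mg/L.

9.7 mg/L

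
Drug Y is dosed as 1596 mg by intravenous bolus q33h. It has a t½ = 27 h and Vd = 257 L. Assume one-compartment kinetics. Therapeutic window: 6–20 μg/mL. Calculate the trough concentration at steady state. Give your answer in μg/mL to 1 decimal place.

4.7 μg/mL

τ/t½ = 33/27 ≈ 1.2222, so fraction remaining f = (1/2)^(33/27) ≈ 0.4286.
Accumulation ratio R = 1/(1 − f) ≈ 1/0.5714 ≈ 1.7501.
Single-dose peak C₀ = D/Vd = 1596/257 ≈ 6.210 μg/mL.
Cmax,ss = C₀/(1 − f) ≈ 6.210/0.5714 ≈ 10.868 μg/mL.
Steady-state trough Cmin,ss = Cmax,ss·f ≈ 10.868 × 0.4286 ≈ 4.658 μg/mL.
Trough 4.7 μg/mL vs MEC 6 μg/mL: subtherapeutic.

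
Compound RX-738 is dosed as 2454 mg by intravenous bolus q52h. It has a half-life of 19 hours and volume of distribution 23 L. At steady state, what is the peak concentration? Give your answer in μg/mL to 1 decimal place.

k = ln2/t½ = ln2/19 ≈ 0.036481 h⁻¹; fraction remaining f = e^(−kτ) = e^(−0.036481×52) ≈ 0.1500.
At steady state, accumulation factor R = 1/(1 − e^(−kτ)) ≈ 1.1765.
Each bolus raises the concentration by D/Vd = 2454/23 ≈ 106.696 μg/mL.
Steady-state peak Cmax,ss = C₀·R ≈ 106.696 × 1.1765 ≈ 125.528 μg/mL.

125.5 μg/mL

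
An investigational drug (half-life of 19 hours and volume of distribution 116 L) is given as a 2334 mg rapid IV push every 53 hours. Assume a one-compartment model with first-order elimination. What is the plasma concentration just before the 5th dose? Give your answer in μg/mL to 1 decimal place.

f = (1/2)^(τ/t½) = (1/2)^(53/19) ≈ 0.1446.
C₀ = D/Vd = 2334/116 ≈ 20.121 μg/mL.
Before the 5th dose, 4 doses have been given. Superposition: Cmin = C₀·(f + f² + … + f^4).
≈ 20.121 × (0.1446 + 0.0209 + 0.0030 + 0.0004) ≈ 20.121 × 0.1689 ≈ 3.398 μg/mL.

3.4 μg/mL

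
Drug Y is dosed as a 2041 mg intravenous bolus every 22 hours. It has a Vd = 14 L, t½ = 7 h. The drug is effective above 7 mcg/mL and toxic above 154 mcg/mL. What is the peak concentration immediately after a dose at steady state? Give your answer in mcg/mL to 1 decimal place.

164.4 mcg/mL

Over one 22-h interval, 22/7 ≈ 3.1429 half-lives elapse, leaving f ≈ 0.1132 of each dose.
Accumulation ratio R = 1/(1 − f) ≈ 1/0.8868 ≈ 1.1276.
Single-dose peak C₀ = D/Vd = 2041/14 ≈ 145.786 mcg/mL.
Cmax,ss = C₀/(1 − f) ≈ 145.786/0.8868 ≈ 164.396 mcg/mL.
Peak 164.4 mcg/mL vs MTC 154 mcg/mL: exceeds toxic threshold.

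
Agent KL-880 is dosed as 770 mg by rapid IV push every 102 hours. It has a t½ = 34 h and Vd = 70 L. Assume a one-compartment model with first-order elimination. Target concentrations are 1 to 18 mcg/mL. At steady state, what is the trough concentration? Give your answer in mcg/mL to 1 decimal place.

1.6 mcg/mL

The dosing interval is 3 half-lives, so f = 2^(−3) = 0.125.
At steady state, R = 1/(1 − 0.125) = 8/7.
Single-dose peak C₀ = D/Vd = 770/70 = 11 mcg/mL.
Steady-state peak Cmax,ss = C₀·R = 11 × 8/7 ≈ 12.571 mcg/mL.
Steady-state trough Cmin,ss = Cmax,ss·f ≈ 12.571 × 0.125 ≈ 1.571 mcg/mL.
Trough 1.6 mcg/mL vs MEC 1 mcg/mL: adequate.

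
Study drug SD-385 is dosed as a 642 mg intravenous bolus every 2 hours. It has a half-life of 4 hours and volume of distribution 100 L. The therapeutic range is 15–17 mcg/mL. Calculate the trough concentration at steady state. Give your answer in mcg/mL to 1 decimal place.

k = ln2/t½ = ln2/4 ≈ 0.173287 h⁻¹; fraction remaining f = e^(−kτ) = e^(−0.173287×2) ≈ 0.7071.
Single-dose peak C₀ = D/Vd = 642/100 ≈ 6.420 mcg/mL.
Steady-state trough Cmin,ss = C₀·f/(1−f) ≈ 6.420 × 0.7071/0.2929 ≈ 15.499 mcg/mL.
Trough 15.5 mcg/mL vs MEC 15 mcg/mL: adequate.

15.5 mcg/mL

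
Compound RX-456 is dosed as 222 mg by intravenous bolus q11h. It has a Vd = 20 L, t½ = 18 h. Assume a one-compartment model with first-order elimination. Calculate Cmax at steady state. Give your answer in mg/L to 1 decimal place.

32.1 mg/L

Over one 11-h interval, 11/18 ≈ 0.61111 half-lives elapse, leaving f ≈ 0.6547 of each dose.
Accumulation ratio R = 1/(1 − f) ≈ 1/0.3453 ≈ 2.8960.
Each bolus raises the concentration by D/Vd = 222/20 ≈ 11.100 mg/L.
Steady-state peak Cmax,ss = C₀·R ≈ 11.100 × 2.8960 ≈ 32.146 mg/L.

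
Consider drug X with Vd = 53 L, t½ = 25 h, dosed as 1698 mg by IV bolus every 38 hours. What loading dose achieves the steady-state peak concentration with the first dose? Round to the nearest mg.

2607 mg

f = (1/2)^(38/25) ≈ 0.348686; accumulation ratio R = 1/(1−f) ≈ 1.53536.
Loading dose to hit Cmax,ss on first dose: D_load = D_maint·R ≈ 1698 × 1.53536 ≈ 2607.04 mg.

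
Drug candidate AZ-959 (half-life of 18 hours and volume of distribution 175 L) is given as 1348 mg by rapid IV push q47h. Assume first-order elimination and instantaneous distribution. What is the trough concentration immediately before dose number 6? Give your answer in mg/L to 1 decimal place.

f = (1/2)^(τ/t½) = (1/2)^(47/18) ≈ 0.1637.
C₀ = D/Vd = 1348/175 ≈ 7.703 mg/L.
Before the 6th dose, 5 doses have been given. Superposition: Cmin = C₀·(f + f² + … + f^5).
≈ 7.703 × (0.1637 + 0.0268 + 0.0044 + 0.0007 + 0.0001) ≈ 7.703 × 0.1957 ≈ 1.507 mg/L.

1.5 mg/L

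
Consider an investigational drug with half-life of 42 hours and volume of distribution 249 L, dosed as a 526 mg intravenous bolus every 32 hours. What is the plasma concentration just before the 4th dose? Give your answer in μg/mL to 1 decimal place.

2.4 μg/mL

f = (1/2)^(τ/t½) = (1/2)^(32/42) ≈ 0.5897.
C₀ = D/Vd = 526/249 ≈ 2.112 μg/mL.
Before the 4th dose, 3 doses have been given. Superposition: Cmin = C₀·(f + f² + … + f^3).
≈ 2.112 × (0.5897 + 0.3477 + 0.2051) ≈ 2.112 × 1.1425 ≈ 2.413 μg/mL.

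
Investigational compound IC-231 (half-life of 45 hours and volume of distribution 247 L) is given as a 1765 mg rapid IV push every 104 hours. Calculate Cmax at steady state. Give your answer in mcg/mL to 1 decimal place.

Over one 104-h interval, 104/45 ≈ 2.3111 half-lives elapse, leaving f ≈ 0.2015 of each dose.
At steady state, accumulation factor R = 1/(1 − e^(−kτ)) ≈ 1.2523.
Single-dose peak C₀ = D/Vd = 1765/247 ≈ 7.146 mcg/mL.
Cmax,ss = C₀/(1 − f) ≈ 7.146/0.7985 ≈ 8.949 mcg/mL.

8.9 mcg/mL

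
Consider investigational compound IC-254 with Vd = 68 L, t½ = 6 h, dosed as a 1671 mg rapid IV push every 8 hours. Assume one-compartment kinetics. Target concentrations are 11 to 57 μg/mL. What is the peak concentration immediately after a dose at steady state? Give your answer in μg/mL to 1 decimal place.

40.7 μg/mL

Over one 8-h interval, 8/6 ≈ 1.3333 half-lives elapse, leaving f ≈ 0.3969 of each dose.
At steady state, accumulation factor R = 1/(1 − e^(−kτ)) ≈ 1.6581.
Each bolus raises the concentration by D/Vd = 1671/68 ≈ 24.574 μg/mL.
Steady-state peak Cmax,ss = C₀·R ≈ 24.574 × 1.6581 ≈ 40.746 μg/mL.
Peak 40.7 μg/mL vs MTC 57 μg/mL: below toxic threshold.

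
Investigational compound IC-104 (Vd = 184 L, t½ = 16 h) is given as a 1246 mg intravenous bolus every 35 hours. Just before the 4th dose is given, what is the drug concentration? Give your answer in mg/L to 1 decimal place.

f = (1/2)^(τ/t½) = (1/2)^(35/16) ≈ 0.2195.
C₀ = D/Vd = 1246/184 ≈ 6.772 mg/L.
Before the 4th dose, 3 doses have been given. Superposition: Cmin = C₀·(f + f² + … + f^3).
≈ 6.772 × (0.2195 + 0.0482 + 0.0106) ≈ 6.772 × 0.2783 ≈ 1.885 mg/L.

1.9 mg/L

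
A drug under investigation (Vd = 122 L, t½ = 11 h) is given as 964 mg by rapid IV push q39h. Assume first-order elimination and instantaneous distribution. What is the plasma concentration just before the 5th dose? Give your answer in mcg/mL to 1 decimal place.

f = (1/2)^(τ/t½) = (1/2)^(39/11) ≈ 0.0856.
C₀ = D/Vd = 964/122 ≈ 7.902 mcg/mL.
Before the 5th dose, 4 doses have been given. Superposition: Cmin = C₀·(f + f² + … + f^4).
≈ 7.902 × (0.0856 + 0.0073 + 0.0006 + 0.0001) ≈ 7.902 × 0.0936 ≈ 0.740 mcg/mL.

0.7 mcg/mL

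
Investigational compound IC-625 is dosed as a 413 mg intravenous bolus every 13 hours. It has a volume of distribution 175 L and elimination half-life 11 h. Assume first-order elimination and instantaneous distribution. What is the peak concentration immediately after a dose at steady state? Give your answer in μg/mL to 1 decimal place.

4.2 μg/mL

k = ln2/t½ = ln2/11 ≈ 0.063013 h⁻¹; fraction remaining f = e^(−kτ) = e^(−0.063013×13) ≈ 0.4408.
At steady state, accumulation factor R = 1/(1 − e^(−kτ)) ≈ 1.7883.
Single-dose peak C₀ = D/Vd = 413/175 ≈ 2.360 μg/mL.
Steady-state peak Cmax,ss = C₀·R ≈ 2.360 × 1.7883 ≈ 4.220 μg/mL.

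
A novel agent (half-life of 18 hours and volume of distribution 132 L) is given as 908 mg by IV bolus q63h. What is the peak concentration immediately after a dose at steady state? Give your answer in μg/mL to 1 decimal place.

τ/t½ = 63/18 ≈ 3.5, so fraction remaining f = (1/2)^(63/18) ≈ 0.0884.
Accumulation ratio R = 1/(1 − f) ≈ 1/0.9116 ≈ 1.0970.
Single-dose peak C₀ = D/Vd = 908/132 ≈ 6.879 μg/mL.
Cmax,ss = C₀/(1 − f) ≈ 6.879/0.9116 ≈ 7.546 μg/mL.

7.5 μg/mL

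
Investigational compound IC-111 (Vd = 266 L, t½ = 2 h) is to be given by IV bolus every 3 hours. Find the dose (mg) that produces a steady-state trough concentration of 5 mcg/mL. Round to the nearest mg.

τ/t½ = 3/2 ≈ 1.5, so f = (1/2)^(3/2) ≈ 0.353553.
Cmin,ss = (D/Vd)·f/(1−f), so D = Cmin,ss·Vd·(1−f)/f.
D = 5 × 266 × (1−f)/f ≈ 5 × 266 × 1.82843 ≈ 2431.81 mg.

2432 mg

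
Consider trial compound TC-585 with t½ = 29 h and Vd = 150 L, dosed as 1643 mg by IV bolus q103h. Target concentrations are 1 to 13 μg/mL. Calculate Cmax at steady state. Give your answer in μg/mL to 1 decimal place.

12.0 μg/mL

τ/t½ = 103/29 ≈ 3.5517, so fraction remaining f = (1/2)^(103/29) ≈ 0.0853.
Accumulation ratio R = 1/(1 − f) ≈ 1/0.9147 ≈ 1.0933.
Single-dose peak C₀ = D/Vd = 1643/150 ≈ 10.953 μg/mL.
Steady-state peak Cmax,ss = C₀·R ≈ 10.953 × 1.0933 ≈ 11.975 μg/mL.
Peak 12.0 μg/mL vs MTC 13 μg/mL: below toxic threshold.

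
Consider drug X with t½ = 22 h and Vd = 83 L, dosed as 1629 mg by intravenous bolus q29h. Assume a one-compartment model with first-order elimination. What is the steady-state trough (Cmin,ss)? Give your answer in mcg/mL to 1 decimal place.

13.1 mcg/mL

τ/t½ = 29/22 ≈ 1.3182, so fraction remaining f = (1/2)^(29/22) ≈ 0.4010.
Accumulation ratio R = 1/(1 − f) ≈ 1/0.5990 ≈ 1.6694.
Single-dose peak C₀ = D/Vd = 1629/83 ≈ 19.627 mcg/mL.
Cmax,ss = C₀/(1 − f) ≈ 19.627/0.5990 ≈ 32.766 mcg/mL.
Steady-state trough Cmin,ss = Cmax,ss·f ≈ 32.766 × 0.4010 ≈ 13.139 mcg/mL.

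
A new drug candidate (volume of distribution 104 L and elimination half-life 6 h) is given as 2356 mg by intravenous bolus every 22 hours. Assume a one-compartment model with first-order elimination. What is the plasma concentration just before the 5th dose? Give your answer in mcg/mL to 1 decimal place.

1.9 mcg/mL

f = (1/2)^(τ/t½) = (1/2)^(22/6) ≈ 0.0787.
C₀ = D/Vd = 2356/104 ≈ 22.654 mcg/mL.
Before the 5th dose, 4 doses have been given. Superposition: Cmin = C₀·(f + f² + … + f^4).
≈ 22.654 × (0.0787 + 0.0062 + 0.0005 + 0.0000) ≈ 22.654 × 0.0854 ≈ 1.935 mcg/mL.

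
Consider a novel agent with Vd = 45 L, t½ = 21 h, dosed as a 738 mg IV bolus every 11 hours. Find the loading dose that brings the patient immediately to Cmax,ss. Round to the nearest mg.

2424 mg

f = (1/2)^(11/21) ≈ 0.695533; accumulation ratio R = 1/(1−f) ≈ 3.28443.
Loading dose to hit Cmax,ss on first dose: D_load = D_maint·R ≈ 738 × 3.28443 ≈ 2423.91 mg.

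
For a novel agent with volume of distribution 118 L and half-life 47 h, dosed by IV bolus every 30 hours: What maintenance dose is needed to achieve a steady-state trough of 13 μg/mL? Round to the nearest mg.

854 mg

τ/t½ = 30/47 ≈ 0.6383, so f = (1/2)^(30/47) ≈ 0.642471.
Cmin,ss = (D/Vd)·f/(1−f), so D = Cmin,ss·Vd·(1−f)/f.
D = 13 × 118 × (1−f)/f ≈ 13 × 118 × 0.55649 ≈ 853.66 mg.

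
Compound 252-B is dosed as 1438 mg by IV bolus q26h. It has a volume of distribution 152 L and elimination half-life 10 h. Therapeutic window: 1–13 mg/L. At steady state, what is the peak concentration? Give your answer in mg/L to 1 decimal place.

11.3 mg/L

Over one 26-h interval, 26/10 ≈ 2.6 half-lives elapse, leaving f ≈ 0.1649 of each dose.
Accumulation ratio R = 1/(1 − f) ≈ 1/0.8351 ≈ 1.1975.
Single-dose peak C₀ = D/Vd = 1438/152 ≈ 9.461 mg/L.
Steady-state peak Cmax,ss = C₀·R ≈ 9.461 × 1.1975 ≈ 11.330 mg/L.
Peak 11.3 mg/L vs MTC 13 mg/L: below toxic threshold.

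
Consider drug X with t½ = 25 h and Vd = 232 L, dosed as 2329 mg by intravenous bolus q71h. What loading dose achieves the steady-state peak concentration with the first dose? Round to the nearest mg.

f = (1/2)^(71/25) ≈ 0.139661; accumulation ratio R = 1/(1−f) ≈ 1.16233.
Loading dose to hit Cmax,ss on first dose: D_load = D_maint·R ≈ 2329 × 1.16233 ≈ 2707.07 mg.

2707 mg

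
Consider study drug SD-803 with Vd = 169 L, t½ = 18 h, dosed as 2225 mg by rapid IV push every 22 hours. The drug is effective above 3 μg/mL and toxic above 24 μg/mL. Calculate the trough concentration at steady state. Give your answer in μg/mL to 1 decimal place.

9.9 μg/mL

τ/t½ = 22/18 ≈ 1.2222, so fraction remaining f = (1/2)^(22/18) ≈ 0.4286.
Single-dose peak C₀ = D/Vd = 2225/169 ≈ 13.166 μg/mL.
Steady-state trough Cmin,ss = C₀·f/(1−f) ≈ 13.166 × 0.4286/0.5714 ≈ 9.876 μg/mL.
Trough 9.9 μg/mL vs MEC 3 μg/mL: adequate.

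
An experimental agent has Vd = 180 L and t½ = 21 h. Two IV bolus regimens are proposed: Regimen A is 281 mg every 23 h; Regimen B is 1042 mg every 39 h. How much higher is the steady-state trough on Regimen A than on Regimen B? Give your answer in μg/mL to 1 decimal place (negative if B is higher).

-0.8 μg/mL

Regimen A: f = (1/2)^(23/21) ≈ 0.4681; Cmin,ss = (281/180)·f/(1−f) ≈ 1.374 μg/mL.
Regimen B: f = (1/2)^(39/21) ≈ 0.2760; Cmin,ss = (1042/180)·f/(1−f) ≈ 2.207 μg/mL.
Difference ≈ 1.374 − 2.207 ≈ -0.833 μg/mL.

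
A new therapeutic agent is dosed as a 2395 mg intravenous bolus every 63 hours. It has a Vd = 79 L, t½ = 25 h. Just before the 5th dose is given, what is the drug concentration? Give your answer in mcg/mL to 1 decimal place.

6.4 mcg/mL

f = (1/2)^(τ/t½) = (1/2)^(63/25) ≈ 0.1743.
C₀ = D/Vd = 2395/79 ≈ 30.316 mcg/mL.
Before the 5th dose, 4 doses have been given. Superposition: Cmin = C₀·(f + f² + … + f^4).
≈ 30.316 × (0.1743 + 0.0304 + 0.0053 + 0.0009) ≈ 30.316 × 0.2109 ≈ 6.394 mcg/mL.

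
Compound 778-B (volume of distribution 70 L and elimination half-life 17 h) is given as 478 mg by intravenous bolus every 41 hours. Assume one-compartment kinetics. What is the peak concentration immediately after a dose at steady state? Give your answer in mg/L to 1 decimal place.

8.4 mg/L

τ/t½ = 41/17 ≈ 2.4118, so fraction remaining f = (1/2)^(41/17) ≈ 0.1879.
Accumulation ratio R = 1/(1 − f) ≈ 1/0.8121 ≈ 1.2314.
Each bolus raises the concentration by D/Vd = 478/70 ≈ 6.829 mg/L.
Cmax,ss = C₀/(1 − f) ≈ 6.829/0.8121 ≈ 8.409 mg/L.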